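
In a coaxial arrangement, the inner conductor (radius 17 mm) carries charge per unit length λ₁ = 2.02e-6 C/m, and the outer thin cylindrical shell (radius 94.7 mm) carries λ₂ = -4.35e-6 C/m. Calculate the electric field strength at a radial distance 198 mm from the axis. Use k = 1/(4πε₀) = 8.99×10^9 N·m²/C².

2.12e5 N/C

Coaxial Gaussian cylinder, radius r = 198 mm, length L (r > 94.7 mm, enclosing both).
λ_enc = λ₁ + λ₂ = (2.02×10^-6) + (-4.35e-6) = -2.33×10^-6 C/m.
By Gauss's law (flux through the curved wall only), E·2πrL = λ_enc L/ε₀.
E = 2k|λ_enc|/r = 2(8.99×10^9)(2.33e-6)/(0.198) = 2.12e5 N/C.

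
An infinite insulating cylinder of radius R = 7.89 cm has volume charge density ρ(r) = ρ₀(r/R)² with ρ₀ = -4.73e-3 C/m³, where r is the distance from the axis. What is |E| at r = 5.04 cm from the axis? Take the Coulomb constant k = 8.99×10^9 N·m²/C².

E ≈ 2.75e6 V/m

Choose a coaxial cylinder of radius r = 5.04 cm (arbitrary length L) as the Gaussian surface (r < R).
Integrating ρ over the cross-section to radius r: λ_enc = (2πρ₀/R²) ∫₀^r r'^3 dr' = 2πρ₀ r^4/(4·R²) = -7.701×10^-6 C/m.
Applying ∮E·dA = Q_enc/ε₀ with the end caps contributing no flux:
E = 2k|λ_enc|/r = 2(8.99×10^9)(7.701×10^-6)/(0.0504) = 2.75e6 N/C.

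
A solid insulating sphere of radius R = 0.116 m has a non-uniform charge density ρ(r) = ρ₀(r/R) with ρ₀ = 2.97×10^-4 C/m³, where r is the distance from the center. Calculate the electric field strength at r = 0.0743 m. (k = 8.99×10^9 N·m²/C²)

E ≈ 3.99×10^5 N/C

Symmetry ⇒ E = E(r) r̂. Gaussian sphere of radius r = 0.0743 m (r < R).
Integrate the density: Q_enc = 4π ∫₀^r ρ₀(r'/R)^1 r'² dr' = 4πρ₀ r^4/(4·R) = 2.451×10^-7 C.
By Gauss's law, ∮E·dA = E·4πr² = Q_enc/ε₀.
E = k|Q_enc|/r² = (8.99×10^9)(2.451×10^-7)/(0.0743)² = 3.99e5 N/C.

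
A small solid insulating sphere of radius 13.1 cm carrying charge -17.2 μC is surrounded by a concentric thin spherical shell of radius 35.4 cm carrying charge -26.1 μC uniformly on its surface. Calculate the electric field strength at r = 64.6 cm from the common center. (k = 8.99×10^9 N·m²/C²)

E = 9.33×10^5 N/C

By spherical symmetry E is radial; choose a Gaussian sphere of radius r = 64.6 cm (r > 35.4 cm, enclosing both).
Q_enc = (-17.2 μC) + (-26.1 μC) = -4.33e-5 C.
By Gauss's law, ∮E·dA = E·4πr² = Q_enc/ε₀.
E = k|Q_enc|/r² = (8.99×10^9)(4.33e-5)/(0.646)² = 9.33e5 N/C.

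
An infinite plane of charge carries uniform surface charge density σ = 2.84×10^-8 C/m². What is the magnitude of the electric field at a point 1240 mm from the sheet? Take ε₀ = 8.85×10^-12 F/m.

1.60e3 V/m

By planar symmetry E is perpendicular to the sheet and uniform; use a Gaussian pillbox with flat faces of area A on each side of the sheet.
Only the two end caps contribute flux: Φ = 2EA. With Q_enc = σA, Gauss's law gives E = |σ|/(2ε₀).
E = |σ|/(2ε₀) = (2.84e-8)/(2·8.85×10^-12) = 1.60e3 N/C.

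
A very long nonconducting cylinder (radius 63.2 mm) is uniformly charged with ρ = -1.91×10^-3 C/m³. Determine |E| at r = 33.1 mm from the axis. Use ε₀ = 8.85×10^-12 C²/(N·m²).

|E| = 3.57e6 N/C

Coaxial Gaussian cylinder, radius r = 33.1 mm, length L (r < R).
Charge inside radius r per length L is ρ·πr²·L, so λ_enc = ρπr² = -6.574×10^-6 C/m.
By Gauss's law (flux through the curved wall only), E·2πrL = λ_enc L/ε₀.
E = |λ_enc|/(2πε₀r) = (6.574×10^-6)/(2π·8.85×10^-12·0.0331) = 3.57×10^6 N/C.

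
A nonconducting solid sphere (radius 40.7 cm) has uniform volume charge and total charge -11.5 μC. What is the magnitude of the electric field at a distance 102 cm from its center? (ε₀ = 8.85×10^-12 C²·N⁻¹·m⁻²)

E ≈ 9.94×10^4 N/C

Symmetry ⇒ E = E(r) r̂. Gaussian sphere of radius r = 102 cm (r > R, so the entire charge is enclosed).
Q_enc = -11.5 μC = -1.15×10^-5 C.
Gauss's law: E·4πr² = Q_enc/ε₀.
E = |Q_enc|/(4πε₀r²) = (1.15×10^-5)/(4π·8.85×10^-12·(1.02)²) = 9.94×10^4 N/C.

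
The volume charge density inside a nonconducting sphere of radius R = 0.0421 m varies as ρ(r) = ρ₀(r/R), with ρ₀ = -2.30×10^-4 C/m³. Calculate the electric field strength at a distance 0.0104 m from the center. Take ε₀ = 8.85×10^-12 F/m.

E ≈ 1.67×10^4 N/C

Symmetry ⇒ E = E(r) r̂. Gaussian sphere of radius r = 0.0104 m (r < R).
Integrate the density: Q_enc = 4π ∫₀^r ρ₀(r'/R)^1 r'² dr' = 4πρ₀ r^4/(4·R) = -2.008×10^-10 C.
Applying ∮E·dA = Q_enc/ε₀ with Φ = E(4πr²):
E = |Q_enc|/(4πε₀r²) = (2.008×10^-10)/(4π·8.85×10^-12·(0.0104)²) = 1.67×10^4 N/C.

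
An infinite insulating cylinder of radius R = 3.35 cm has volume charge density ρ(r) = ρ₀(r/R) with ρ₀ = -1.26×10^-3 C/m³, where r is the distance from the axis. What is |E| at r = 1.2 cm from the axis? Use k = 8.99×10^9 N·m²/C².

Coaxial Gaussian cylinder, radius r = 1.2 cm, length L (r < R).
Integrating ρ over the cross-section to radius r: λ_enc = (2πρ₀/R) ∫₀^r r'^2 dr' = 2πρ₀ r^3/(3·R) = -1.361×10^-7 C/m.
Applying ∮E·dA = Q_enc/ε₀ with the end caps contributing no flux:
E = 2k|λ_enc|/r = 2(8.99×10^9)(1.361×10^-7)/(0.012) = 2.04e5 N/C.

E = 2.04×10^5 V/m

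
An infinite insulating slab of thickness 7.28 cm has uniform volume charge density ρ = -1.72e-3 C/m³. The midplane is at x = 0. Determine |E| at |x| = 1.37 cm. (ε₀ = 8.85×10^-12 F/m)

2.66e6 V/m

By symmetry E is perpendicular to the slab. A Gaussian pillbox from −1.37 cm to +1.37 cm (face area A) lies entirely within the slab.
Q_enc = ρ·(2x)·A and flux = 2EA, so 2EA = 2ρxA/ε₀ ⇒ E = |ρ|x/ε₀.
E = (1.72×10^-3)(0.0137)/(8.85×10^-12) = 2.66e6 N/C.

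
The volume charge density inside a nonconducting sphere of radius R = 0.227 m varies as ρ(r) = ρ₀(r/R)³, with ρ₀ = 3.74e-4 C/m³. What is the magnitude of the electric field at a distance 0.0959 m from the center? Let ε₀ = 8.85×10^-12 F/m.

By spherical symmetry E is radial; choose a Gaussian sphere of radius r = 0.0959 m (r < R).
Q_enc = ∫₀^r ρ(r')·4πr'² dr' = (4πρ₀/R³) ∫₀^r r'^5 dr' = 4πρ₀ r^6/(6·R³) = 5.209×10^-8 C.
By Gauss's law, ∮E·dA = E·4πr² = Q_enc/ε₀.
E = |Q_enc|/(4πε₀r²) = (5.209×10^-8)/(4π·8.85×10^-12·(0.0959)²) = 5.09×10^4 N/C.

|E| ≈ 5.09×10^4 N/C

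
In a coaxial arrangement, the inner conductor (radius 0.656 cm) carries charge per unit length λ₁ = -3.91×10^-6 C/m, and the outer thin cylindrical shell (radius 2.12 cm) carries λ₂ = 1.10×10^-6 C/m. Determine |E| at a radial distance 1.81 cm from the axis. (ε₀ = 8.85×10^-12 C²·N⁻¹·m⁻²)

3.88×10^6 V/m

Coaxial Gaussian cylinder, radius r = 1.81 cm, length L (between the conductors, 0.656 cm < r < 2.12 cm).
Only the inner wire is enclosed; the outer shell contributes nothing inside itself. λ_enc = λ₁ = -3.91×10^-6 C/m.
Since E is radial and uniform over the curved surface, Φ = E·2πrL = Q_enc/ε₀ = λ_enc L/ε₀.
E = |λ_enc|/(2πε₀r) = (3.91×10^-6)/(2π·8.85×10^-12·0.0181) = 3.88×10^6 N/C.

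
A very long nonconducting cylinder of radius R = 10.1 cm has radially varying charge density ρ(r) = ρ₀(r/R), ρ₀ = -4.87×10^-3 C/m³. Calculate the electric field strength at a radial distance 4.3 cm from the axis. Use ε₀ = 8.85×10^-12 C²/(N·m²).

Take a coaxial cylindrical Gaussian surface of radius r = 4.3 cm and length L (r < R).
Integrating ρ over the cross-section to radius r: λ_enc = (2πρ₀/R) ∫₀^r r'^2 dr' = 2πρ₀ r^3/(3·R) = -8.029×10^-6 C/m.
Applying ∮E·dA = Q_enc/ε₀ with the end caps contributing no flux:
E = |λ_enc|/(2πε₀r) = (8.029×10^-6)/(2π·8.85×10^-12·0.043) = 3.36×10^6 N/C.

E = 3.36×10^6 N/C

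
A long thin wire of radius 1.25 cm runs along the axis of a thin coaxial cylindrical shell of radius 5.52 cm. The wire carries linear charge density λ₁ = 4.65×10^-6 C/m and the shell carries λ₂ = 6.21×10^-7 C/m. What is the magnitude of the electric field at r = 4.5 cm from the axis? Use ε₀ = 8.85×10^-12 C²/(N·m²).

1.86e6 N/C

Take a coaxial cylindrical Gaussian surface of radius r = 4.5 cm and length L (between the conductors, 1.25 cm < r < 5.52 cm).
The shell at 5.52 cm lies outside the Gaussian surface, so λ_enc = λ₁ = 4.65e-6 C/m.
By Gauss's law (flux through the curved wall only), E·2πrL = λ_enc L/ε₀.
E = |λ_enc|/(2πε₀r) = (4.65×10^-6)/(2π·8.85×10^-12·0.045) = 1.86×10^6 N/C.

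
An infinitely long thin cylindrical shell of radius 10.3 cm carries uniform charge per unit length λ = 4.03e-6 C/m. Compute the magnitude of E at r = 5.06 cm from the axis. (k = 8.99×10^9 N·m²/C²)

Take a coaxial cylindrical Gaussian surface of radius r = 5.06 cm and length L (r < 10.3 cm, inside the shell).
All the surface charge lies outside this cylinder: Q_enc = 0, hence E = 0.

E = 0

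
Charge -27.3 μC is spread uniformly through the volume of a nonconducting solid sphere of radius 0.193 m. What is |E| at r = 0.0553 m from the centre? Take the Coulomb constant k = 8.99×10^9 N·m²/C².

E ≈ 1.89e6 N/C

Use a concentric Gaussian sphere at r = 0.0553 m (r < R).
Only the charge within r is enclosed: Q_enc = Q·(r/R)³ = (-27.3 μC)·(0.0553 m/0.193 m)³ = -6.422e-7 C.
Gauss's law: E·4πr² = Q_enc/ε₀.
E = k|Q_enc|/r² = (8.99×10^9)(6.422e-7)/(0.0553)² = 1.89e6 N/C.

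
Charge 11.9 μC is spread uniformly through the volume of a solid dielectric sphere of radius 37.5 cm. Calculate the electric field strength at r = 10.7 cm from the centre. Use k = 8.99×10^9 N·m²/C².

E = 2.17×10^5 V/m

Take a concentric spherical Gaussian surface of radius r = 10.7 cm (r < R).
For a uniform sphere the enclosed fraction is (r/R)³, so Q_enc = (11.9 μC)(0.107/0.375)³ = 2.764e-7 C.
Since E is radial and uniform over the Gaussian sphere, Φ = E·4πr² = Q_enc/ε₀.
E = k|Q_enc|/r² = (8.99×10^9)(2.764e-7)/(0.107)² = 2.17e5 N/C.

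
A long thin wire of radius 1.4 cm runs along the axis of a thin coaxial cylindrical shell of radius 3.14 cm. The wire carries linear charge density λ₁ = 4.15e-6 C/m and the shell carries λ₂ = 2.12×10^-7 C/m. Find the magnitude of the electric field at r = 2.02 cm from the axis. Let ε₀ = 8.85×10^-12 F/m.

|E| ≈ 3.69×10^6 N/C

Choose a coaxial cylinder of radius r = 2.02 cm (arbitrary length L) as the Gaussian surface (between the conductors, 1.4 cm < r < 3.14 cm).
The shell at 3.14 cm lies outside the Gaussian surface, so λ_enc = λ₁ = 4.15×10^-6 C/m.
Applying ∮E·dA = Q_enc/ε₀ with the end caps contributing no flux:
E = |λ_enc|/(2πε₀r) = (4.15×10^-6)/(2π·8.85×10^-12·0.0202) = 3.69e6 N/C.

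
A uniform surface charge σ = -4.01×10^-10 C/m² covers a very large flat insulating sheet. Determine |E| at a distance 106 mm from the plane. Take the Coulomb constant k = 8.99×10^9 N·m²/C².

The symmetry is planar: E is normal to the sheet and the same magnitude on both sides. Take a pillbox straddling the sheet with end-cap area A.
Only the two end caps contribute flux: Φ = 2EA. With Q_enc = σA, Gauss's law gives E = |σ|/(2ε₀).
E = 2πk|σ| = 2π(8.99×10^9)(4.01e-10) = 22.7 N/C.

E ≈ 22.7 N/C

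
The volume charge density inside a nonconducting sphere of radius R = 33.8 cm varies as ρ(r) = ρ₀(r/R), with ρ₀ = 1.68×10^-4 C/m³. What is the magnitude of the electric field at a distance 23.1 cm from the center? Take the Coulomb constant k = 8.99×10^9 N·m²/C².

By spherical symmetry E is radial; choose a Gaussian sphere of radius r = 23.1 cm (r < R).
Q_enc = ∫₀^r ρ(r')·4πr'² dr' = (4πρ₀/R) ∫₀^r r'^3 dr' = 4πρ₀ r^4/(4·R) = 4.446×10^-6 C.
By Gauss's law, ∮E·dA = E·4πr² = Q_enc/ε₀.
E = k|Q_enc|/r² = (8.99×10^9)(4.446×10^-6)/(0.231)² = 7.49e5 N/C.

E = 7.49×10^5 N/C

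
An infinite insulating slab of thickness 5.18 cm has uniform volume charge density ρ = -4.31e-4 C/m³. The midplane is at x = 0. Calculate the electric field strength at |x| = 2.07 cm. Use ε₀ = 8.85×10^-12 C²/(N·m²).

By symmetry E is perpendicular to the slab. A Gaussian pillbox from −2.07 cm to +2.07 cm (face area A) lies entirely within the slab.
Q_enc = ρ·(2x)·A and flux = 2EA, so 2EA = 2ρxA/ε₀ ⇒ E = |ρ|x/ε₀.
E = (4.31e-4)(0.0207)/(8.85×10^-12) = 1.01×10^6 N/C.

|E| = 1.01×10^6 V/m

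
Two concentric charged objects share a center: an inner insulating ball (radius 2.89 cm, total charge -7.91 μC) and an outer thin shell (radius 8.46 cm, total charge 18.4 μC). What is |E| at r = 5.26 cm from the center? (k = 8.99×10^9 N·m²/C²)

By spherical symmetry E is radial; choose a Gaussian sphere of radius r = 5.26 cm (between the bodies, 2.89 cm < r < 8.46 cm).
Only the inner charge is enclosed; the outer shell contributes nothing inside itself. Q_enc = -7.91 μC = -7.91e-6 C.
By Gauss's law, ∮E·dA = E·4πr² = Q_enc/ε₀.
E = k|Q_enc|/r² = (8.99×10^9)(7.91×10^-6)/(0.0526)² = 2.57×10^7 N/C.

|E| = 2.57e7 N/C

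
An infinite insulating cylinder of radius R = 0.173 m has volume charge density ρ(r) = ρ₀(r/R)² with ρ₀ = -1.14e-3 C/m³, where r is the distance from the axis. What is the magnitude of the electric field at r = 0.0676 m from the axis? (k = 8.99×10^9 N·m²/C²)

|E| = 3.32e5 V/m

Coaxial Gaussian cylinder, radius r = 0.0676 m, length L (r < R).
Integrating ρ over the cross-section to radius r: λ_enc = (2πρ₀/R²) ∫₀^r r'^3 dr' = 2πρ₀ r^4/(4·R²) = -1.249×10^-6 C/m.
Gauss's law: E·2πrL = λ_enc L/ε₀.
E = 2k|λ_enc|/r = 2(8.99×10^9)(1.249×10^-6)/(0.0676) = 3.32×10^5 N/C.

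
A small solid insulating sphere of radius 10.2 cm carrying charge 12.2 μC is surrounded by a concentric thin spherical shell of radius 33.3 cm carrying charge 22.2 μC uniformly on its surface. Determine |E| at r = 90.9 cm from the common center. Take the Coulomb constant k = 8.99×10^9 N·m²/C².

E ≈ 3.74×10^5 N/C

By spherical symmetry E is radial; choose a Gaussian sphere of radius r = 90.9 cm (r > 33.3 cm, enclosing both).
Q_enc = (12.2 μC) + (22.2 μC) = 3.44e-5 C.
Since E is radial and uniform over the Gaussian sphere, Φ = E·4πr² = Q_enc/ε₀.
E = k|Q_enc|/r² = (8.99×10^9)(3.44e-5)/(0.909)² = 3.74×10^5 N/C.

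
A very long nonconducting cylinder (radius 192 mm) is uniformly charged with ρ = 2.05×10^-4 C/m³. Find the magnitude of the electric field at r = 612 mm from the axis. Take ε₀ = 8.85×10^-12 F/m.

E = 6.98×10^5 N/C

By cylindrical symmetry E is radial; use a coaxial Gaussian cylinder of radius 612 mm and length L (r > 192 mm, full cross-section enclosed).
λ_enc = ρ·πR² = (2.05×10^-4)π(0.192)² = 2.374×10^-5 C/m.
Since E is radial and uniform over the curved surface, Φ = E·2πrL = Q_enc/ε₀ = λ_enc L/ε₀.
E = |λ_enc|/(2πε₀r) = (2.374e-5)/(2π·8.85×10^-12·0.612) = 6.98e5 N/C.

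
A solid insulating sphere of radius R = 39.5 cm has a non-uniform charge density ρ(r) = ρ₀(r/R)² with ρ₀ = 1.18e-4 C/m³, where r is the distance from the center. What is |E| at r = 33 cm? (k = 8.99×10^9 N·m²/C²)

E ≈ 6.14×10^5 N/C

By spherical symmetry E is radial; choose a Gaussian sphere of radius r = 33 cm (r < R).
Q_enc = ∫₀^r ρ(r')·4πr'² dr' = (4πρ₀/R²) ∫₀^r r'^4 dr' = 4πρ₀ r^5/(5·R²) = 7.439e-6 C.
By Gauss's law, ∮E·dA = E·4πr² = Q_enc/ε₀.
E = k|Q_enc|/r² = (8.99×10^9)(7.439×10^-6)/(0.33)² = 6.14×10^5 N/C.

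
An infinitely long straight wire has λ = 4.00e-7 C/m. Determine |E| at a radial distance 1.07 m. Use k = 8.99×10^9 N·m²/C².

Choose a coaxial cylinder of radius r = 1.07 m (arbitrary length L) as the Gaussian surface.
Q_enc = λL, so λ_enc = 4.00e-7 C/m.
Gauss's law: E·2πrL = λ_enc L/ε₀.
E = 2k|λ_enc|/r = 2(8.99×10^9)(4.00e-7)/(1.07) = 6.72×10^3 N/C.

6.72×10^3 N/C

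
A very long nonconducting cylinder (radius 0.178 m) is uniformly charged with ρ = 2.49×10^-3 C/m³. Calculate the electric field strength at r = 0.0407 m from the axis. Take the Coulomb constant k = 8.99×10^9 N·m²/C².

E ≈ 5.72e6 V/m

Choose a coaxial cylinder of radius r = 0.0407 m (arbitrary length L) as the Gaussian surface (r < R).
Enclosed charge per unit length: λ_enc = ρ·πr² = (2.49×10^-3)π(0.0407)² = 1.296×10^-5 C/m.
Applying ∮E·dA = Q_enc/ε₀ with the end caps contributing no flux:
E = 2k|λ_enc|/r = 2(8.99×10^9)(1.296×10^-5)/(0.0407) = 5.72×10^6 N/C.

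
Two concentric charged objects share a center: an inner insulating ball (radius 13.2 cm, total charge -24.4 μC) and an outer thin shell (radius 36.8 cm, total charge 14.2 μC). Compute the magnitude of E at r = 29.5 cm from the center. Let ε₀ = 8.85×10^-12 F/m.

2.52×10^6 N/C

Use a concentric Gaussian sphere at r = 29.5 cm (between the bodies, 13.2 cm < r < 36.8 cm).
The shell at 36.8 cm lies outside the Gaussian surface, so Q_enc = -24.4 μC = -2.44×10^-5 C.
Since E is radial and uniform over the Gaussian sphere, Φ = E·4πr² = Q_enc/ε₀.
E = |Q_enc|/(4πε₀r²) = (2.44×10^-5)/(4π·8.85×10^-12·(0.295)²) = 2.52×10^6 N/C.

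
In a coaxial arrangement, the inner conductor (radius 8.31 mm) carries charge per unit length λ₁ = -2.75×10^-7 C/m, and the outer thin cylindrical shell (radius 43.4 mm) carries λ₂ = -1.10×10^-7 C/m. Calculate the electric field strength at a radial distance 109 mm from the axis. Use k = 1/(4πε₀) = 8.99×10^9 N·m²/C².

6.35e4 N/C

By cylindrical symmetry E is radial; use a coaxial Gaussian cylinder of radius 109 mm and length L (r > 43.4 mm, enclosing both).
λ_enc = λ₁ + λ₂ = (-2.75×10^-7) + (-1.10×10^-7) = -3.85e-7 C/m.
Applying ∮E·dA = Q_enc/ε₀ with the end caps contributing no flux:
E = 2k|λ_enc|/r = 2(8.99×10^9)(3.85×10^-7)/(0.109) = 6.35×10^4 N/C.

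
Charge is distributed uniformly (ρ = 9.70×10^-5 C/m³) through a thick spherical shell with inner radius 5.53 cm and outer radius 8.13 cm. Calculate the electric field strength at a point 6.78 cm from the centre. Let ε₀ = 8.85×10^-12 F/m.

Symmetry ⇒ E = E(r) r̂. Gaussian sphere of radius r = 6.78 cm (within the shell material, 5.53 cm < r < 8.13 cm).
Only the shell between 5.53 cm and r is enclosed: Q_enc = ρ·(4π/3)(r³ − a³) = (9.70e-5)·(4π/3)·((0.0678)³ − (0.0553)³) = 5.792e-8 C.
By Gauss's law, ∮E·dA = E·4πr² = Q_enc/ε₀.
E = |Q_enc|/(4πε₀r²) = (5.792×10^-8)/(4π·8.85×10^-12·(0.0678)²) = 1.13e5 N/C.

|E| = 1.13e5 V/m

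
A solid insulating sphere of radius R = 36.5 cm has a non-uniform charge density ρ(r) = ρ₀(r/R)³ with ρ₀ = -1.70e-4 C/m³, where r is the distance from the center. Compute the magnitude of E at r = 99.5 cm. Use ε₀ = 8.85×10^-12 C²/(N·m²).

Take a concentric spherical Gaussian surface of radius r = 99.5 cm (r > R, all charge enclosed).
Q_enc = 4π ∫₀^R ρ₀(r'/R)^3 r'² dr' = 4πρ₀R³/6 = -1.731×10^-5 C.
Applying ∮E·dA = Q_enc/ε₀ with Φ = E(4πr²):
E = |Q_enc|/(4πε₀r²) = (1.731×10^-5)/(4π·8.85×10^-12·(0.995)²) = 1.57e5 N/C.

|E| ≈ 1.57×10^5 N/C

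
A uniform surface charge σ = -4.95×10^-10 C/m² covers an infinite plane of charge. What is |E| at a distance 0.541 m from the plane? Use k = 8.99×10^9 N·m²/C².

The symmetry is planar: E is normal to the sheet and the same magnitude on both sides. Take a pillbox straddling the sheet with end-cap area A.
Only the two end caps contribute flux: Φ = 2EA. With Q_enc = σA, Gauss's law gives E = |σ|/(2ε₀).
E = 2πk|σ| = 2π(8.99×10^9)(4.95×10^-10) = 28 N/C.

E = 28 N/C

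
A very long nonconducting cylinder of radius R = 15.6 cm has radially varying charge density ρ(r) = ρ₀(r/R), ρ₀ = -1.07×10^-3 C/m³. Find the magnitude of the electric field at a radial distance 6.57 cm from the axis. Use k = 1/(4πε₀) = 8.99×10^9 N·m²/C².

|E| = 1.11×10^6 N/C

Coaxial Gaussian cylinder, radius r = 6.57 cm, length L (r < R).
Integrating ρ over the cross-section to radius r: λ_enc = (2πρ₀/R) ∫₀^r r'^2 dr' = 2πρ₀ r^3/(3·R) = -4.074×10^-6 C/m.
Applying ∮E·dA = Q_enc/ε₀ with the end caps contributing no flux:
E = 2k|λ_enc|/r = 2(8.99×10^9)(4.074×10^-6)/(0.0657) = 1.11e6 N/C.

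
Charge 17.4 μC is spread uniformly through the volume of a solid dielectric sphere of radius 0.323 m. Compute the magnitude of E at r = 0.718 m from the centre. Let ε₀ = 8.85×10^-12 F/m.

E ≈ 3.03×10^5 N/C

By spherical symmetry E is radial; choose a Gaussian sphere of radius r = 0.718 m (r > R, so the entire charge is enclosed).
Q_enc = 17.4 μC = 1.74e-5 C.
By Gauss's law, ∮E·dA = E·4πr² = Q_enc/ε₀.
E = |Q_enc|/(4πε₀r²) = (1.74×10^-5)/(4π·8.85×10^-12·(0.718)²) = 3.03×10^5 N/C.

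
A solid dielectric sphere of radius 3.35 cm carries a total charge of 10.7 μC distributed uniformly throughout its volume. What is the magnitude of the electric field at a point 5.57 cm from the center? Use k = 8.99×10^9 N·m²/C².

E = 3.10e7 N/C

Use a concentric Gaussian sphere at r = 5.57 cm (r > R, so the entire charge is enclosed).
Q_enc = 10.7 μC = 1.07e-5 C.
Since E is radial and uniform over the Gaussian sphere, Φ = E·4πr² = Q_enc/ε₀.
E = k|Q_enc|/r² = (8.99×10^9)(1.07×10^-5)/(0.0557)² = 3.10×10^7 N/C.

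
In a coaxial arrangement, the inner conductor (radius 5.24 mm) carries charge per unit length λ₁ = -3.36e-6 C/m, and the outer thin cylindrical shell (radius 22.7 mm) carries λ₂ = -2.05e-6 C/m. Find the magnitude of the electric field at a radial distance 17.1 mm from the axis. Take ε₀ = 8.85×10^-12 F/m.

|E| = 3.53e6 V/m

By cylindrical symmetry E is radial; use a coaxial Gaussian cylinder of radius 17.1 mm and length L (between the conductors, 5.24 mm < r < 22.7 mm).
Only the inner wire is enclosed; the outer shell contributes nothing inside itself. λ_enc = λ₁ = -3.36×10^-6 C/m.
Applying ∮E·dA = Q_enc/ε₀ with the end caps contributing no flux:
E = |λ_enc|/(2πε₀r) = (3.36×10^-6)/(2π·8.85×10^-12·0.0171) = 3.53×10^6 N/C.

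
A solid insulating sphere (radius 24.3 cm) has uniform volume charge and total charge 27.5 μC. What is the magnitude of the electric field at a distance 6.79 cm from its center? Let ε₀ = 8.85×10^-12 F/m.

By spherical symmetry E is radial; choose a Gaussian sphere of radius r = 6.79 cm (r < R).
Only the charge within r is enclosed: Q_enc = Q·(r/R)³ = (27.5 μC)·(6.79 cm/24.3 cm)³ = 6.00×10^-7 C.
Applying ∮E·dA = Q_enc/ε₀ with Φ = E(4πr²):
E = |Q_enc|/(4πε₀r²) = (6.00×10^-7)/(4π·8.85×10^-12·(0.0679)²) = 1.17×10^6 N/C.

E ≈ 1.17×10^6 N/C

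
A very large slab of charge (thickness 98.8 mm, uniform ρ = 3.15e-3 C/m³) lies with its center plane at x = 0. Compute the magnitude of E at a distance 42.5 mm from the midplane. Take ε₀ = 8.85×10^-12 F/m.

By symmetry E is perpendicular to the slab. A Gaussian pillbox from −42.5 mm to +42.5 mm (face area A) lies entirely within the slab.
Q_enc = ρ·(2x)·A and flux = 2EA, so 2EA = 2ρxA/ε₀ ⇒ E = |ρ|x/ε₀.
E = (3.15×10^-3)(0.0425)/(8.85×10^-12) = 1.51×10^7 N/C.

|E| = 1.51×10^7 N/C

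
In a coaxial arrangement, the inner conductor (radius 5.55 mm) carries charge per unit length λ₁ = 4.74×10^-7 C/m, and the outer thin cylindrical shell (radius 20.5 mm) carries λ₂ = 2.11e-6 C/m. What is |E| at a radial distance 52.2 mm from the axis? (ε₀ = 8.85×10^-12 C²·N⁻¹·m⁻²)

|E| ≈ 8.90×10^5 N/C

By cylindrical symmetry E is radial; use a coaxial Gaussian cylinder of radius 52.2 mm and length L (r > 20.5 mm, enclosing both).
λ_enc = λ₁ + λ₂ = (4.74e-7) + (2.11e-6) = 2.584×10^-6 C/m.
By Gauss's law (flux through the curved wall only), E·2πrL = λ_enc L/ε₀.
E = |λ_enc|/(2πε₀r) = (2.584×10^-6)/(2π·8.85×10^-12·0.0522) = 8.90e5 N/C.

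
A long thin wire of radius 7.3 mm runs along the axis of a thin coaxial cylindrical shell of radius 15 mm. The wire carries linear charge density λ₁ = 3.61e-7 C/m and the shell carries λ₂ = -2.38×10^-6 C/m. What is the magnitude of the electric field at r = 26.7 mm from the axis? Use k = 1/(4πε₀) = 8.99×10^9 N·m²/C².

E ≈ 1.36×10^6 V/m

By cylindrical symmetry E is radial; use a coaxial Gaussian cylinder of radius 26.7 mm and length L (r > 15 mm, enclosing both).
λ_enc = λ₁ + λ₂ = (3.61e-7) + (-2.38×10^-6) = -2.019e-6 C/m.
Applying ∮E·dA = Q_enc/ε₀ with the end caps contributing no flux:
E = 2k|λ_enc|/r = 2(8.99×10^9)(2.019×10^-6)/(0.0267) = 1.36e6 N/C.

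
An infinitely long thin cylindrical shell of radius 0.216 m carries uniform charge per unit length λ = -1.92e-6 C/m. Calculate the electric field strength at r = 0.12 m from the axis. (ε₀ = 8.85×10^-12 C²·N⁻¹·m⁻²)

|E| = 0 N/C

Take a coaxial cylindrical Gaussian surface of radius r = 0.12 m and length L (r < 0.216 m, inside the shell).
All the surface charge lies outside this cylinder: Q_enc = 0, hence E = 0.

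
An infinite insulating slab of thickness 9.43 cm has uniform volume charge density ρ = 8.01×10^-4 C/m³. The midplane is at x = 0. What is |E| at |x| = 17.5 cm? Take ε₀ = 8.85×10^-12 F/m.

|E| = 4.27×10^6 N/C

The point |x| = 17.5 cm lies outside the slab (half-thickness 0.04715 m). A symmetric pillbox spanning the full slab encloses Q_enc = ρ·d·A.
Flux = 2EA ⇒ E = |ρ|d/(2ε₀), independent of distance outside.
E = (8.01×10^-4)(0.0943)/(2·8.85×10^-12) = 4.27×10^6 N/C.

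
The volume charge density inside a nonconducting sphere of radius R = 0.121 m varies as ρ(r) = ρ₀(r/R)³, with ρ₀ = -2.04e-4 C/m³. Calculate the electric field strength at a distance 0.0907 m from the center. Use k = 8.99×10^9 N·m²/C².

Use a concentric Gaussian sphere at r = 0.0907 m (r < R).
Q_enc = ∫₀^r ρ(r')·4πr'² dr' = (4πρ₀/R³) ∫₀^r r'^5 dr' = 4πρ₀ r^6/(6·R³) = -1.343×10^-7 C.
By Gauss's law, ∮E·dA = E·4πr² = Q_enc/ε₀.
E = k|Q_enc|/r² = (8.99×10^9)(1.343e-7)/(0.0907)² = 1.47×10^5 N/C.

E = 1.47×10^5 V/m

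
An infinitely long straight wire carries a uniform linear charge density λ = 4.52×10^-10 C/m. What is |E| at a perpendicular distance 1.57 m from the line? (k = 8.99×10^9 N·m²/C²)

Coaxial Gaussian cylinder, radius r = 1.57 m, length L.
Q_enc = λL, so λ_enc = 4.52×10^-10 C/m.
Since E is radial and uniform over the curved surface, Φ = E·2πrL = Q_enc/ε₀ = λ_enc L/ε₀.
E = 2k|λ_enc|/r = 2(8.99×10^9)(4.52×10^-10)/(1.57) = 5.18 N/C.

E ≈ 5.18 V/m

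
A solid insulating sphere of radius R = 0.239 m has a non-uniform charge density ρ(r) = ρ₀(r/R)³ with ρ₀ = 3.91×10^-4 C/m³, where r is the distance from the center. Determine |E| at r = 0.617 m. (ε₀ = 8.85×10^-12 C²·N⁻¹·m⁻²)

Symmetry ⇒ E = E(r) r̂. Gaussian sphere of radius r = 0.617 m (r > R, all charge enclosed).
Q_enc = 4π ∫₀^R ρ₀(r'/R)^3 r'² dr' = 4πρ₀R³/6 = 1.118×10^-5 C.
Gauss's law: E·4πr² = Q_enc/ε₀.
E = |Q_enc|/(4πε₀r²) = (1.118×10^-5)/(4π·8.85×10^-12·(0.617)²) = 2.64×10^5 N/C.

|E| ≈ 2.64×10^5 V/m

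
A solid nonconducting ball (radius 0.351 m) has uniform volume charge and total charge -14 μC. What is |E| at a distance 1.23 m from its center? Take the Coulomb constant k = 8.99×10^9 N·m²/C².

Symmetry ⇒ E = E(r) r̂. Gaussian sphere of radius r = 1.23 m (r > R, so the entire charge is enclosed).
Q_enc = -14 μC = -1.40e-5 C.
Since E is radial and uniform over the Gaussian sphere, Φ = E·4πr² = Q_enc/ε₀.
E = k|Q_enc|/r² = (8.99×10^9)(1.40×10^-5)/(1.23)² = 8.32×10^4 N/C.

8.32e4 N/C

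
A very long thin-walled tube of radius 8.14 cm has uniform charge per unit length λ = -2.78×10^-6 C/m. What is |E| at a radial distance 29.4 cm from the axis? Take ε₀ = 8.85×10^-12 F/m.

Choose a coaxial cylinder of radius r = 29.4 cm (arbitrary length L) as the Gaussian surface (r > 8.14 cm).
The full line charge is enclosed: λ_enc = -2.78×10^-6 C/m.
Since E is radial and uniform over the curved surface, Φ = E·2πrL = Q_enc/ε₀ = λ_enc L/ε₀.
E = |λ_enc|/(2πε₀r) = (2.78e-6)/(2π·8.85×10^-12·0.294) = 1.70×10^5 N/C.

E ≈ 1.70×10^5 N/C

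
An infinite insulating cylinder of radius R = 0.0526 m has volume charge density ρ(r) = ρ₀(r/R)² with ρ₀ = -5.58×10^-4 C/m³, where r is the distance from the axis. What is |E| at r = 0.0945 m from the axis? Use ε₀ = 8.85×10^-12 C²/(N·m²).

Take a coaxial cylindrical Gaussian surface of radius r = 0.0945 m and length L (r > R, full charge per length enclosed).
λ_enc = 2π ∫₀^R ρ₀(r'/R)^2 r' dr' = 2πρ₀R²/4 = -2.425e-6 C/m.
Since E is radial and uniform over the curved surface, Φ = E·2πrL = Q_enc/ε₀ = λ_enc L/ε₀.
E = |λ_enc|/(2πε₀r) = (2.425e-6)/(2π·8.85×10^-12·0.0945) = 4.61×10^5 N/C.

E = 4.61e5 N/C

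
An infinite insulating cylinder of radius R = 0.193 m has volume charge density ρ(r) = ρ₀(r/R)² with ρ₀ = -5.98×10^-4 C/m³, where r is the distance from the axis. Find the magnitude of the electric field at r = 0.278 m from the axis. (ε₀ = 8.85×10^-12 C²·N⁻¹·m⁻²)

E = 2.26e6 V/m

By cylindrical symmetry E is radial; use a coaxial Gaussian cylinder of radius 0.278 m and length L (r > R, full charge per length enclosed).
λ_enc = 2π ∫₀^R ρ₀(r'/R)^2 r' dr' = 2πρ₀R²/4 = -3.499e-5 C/m.
Applying ∮E·dA = Q_enc/ε₀ with the end caps contributing no flux:
E = |λ_enc|/(2πε₀r) = (3.499×10^-5)/(2π·8.85×10^-12·0.278) = 2.26e6 N/C.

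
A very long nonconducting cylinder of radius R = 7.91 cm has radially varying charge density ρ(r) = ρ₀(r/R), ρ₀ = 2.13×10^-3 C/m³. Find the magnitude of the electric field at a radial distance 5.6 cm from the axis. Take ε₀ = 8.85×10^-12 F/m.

E ≈ 3.18e6 N/C

Choose a coaxial cylinder of radius r = 5.6 cm (arbitrary length L) as the Gaussian surface (r < R).
λ_enc = ∫₀^r ρ(r')·2πr' dr' = (2πρ₀/R)·r^3/3 = 9.904e-6 C/m.
Applying ∮E·dA = Q_enc/ε₀ with the end caps contributing no flux:
E = |λ_enc|/(2πε₀r) = (9.904×10^-6)/(2π·8.85×10^-12·0.056) = 3.18×10^6 N/C.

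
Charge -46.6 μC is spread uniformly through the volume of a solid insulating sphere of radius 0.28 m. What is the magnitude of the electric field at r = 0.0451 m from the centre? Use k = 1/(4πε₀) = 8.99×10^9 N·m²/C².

Use a concentric Gaussian sphere at r = 0.0451 m (r < R).
Only the charge within r is enclosed: Q_enc = Q·(r/R)³ = (-46.6 μC)·(0.0451 m/0.28 m)³ = -1.947×10^-7 C.
Gauss's law: E·4πr² = Q_enc/ε₀.
E = k|Q_enc|/r² = (8.99×10^9)(1.947×10^-7)/(0.0451)² = 8.61×10^5 N/C.

8.61×10^5 V/m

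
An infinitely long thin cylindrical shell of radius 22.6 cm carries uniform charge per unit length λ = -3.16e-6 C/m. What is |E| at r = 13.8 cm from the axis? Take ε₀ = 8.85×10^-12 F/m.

Coaxial Gaussian cylinder, radius r = 13.8 cm, length L (r < 22.6 cm, inside the shell).
No charge is enclosed, so Gauss's law gives E·2πrL = 0 ⇒ E = 0.

E = 0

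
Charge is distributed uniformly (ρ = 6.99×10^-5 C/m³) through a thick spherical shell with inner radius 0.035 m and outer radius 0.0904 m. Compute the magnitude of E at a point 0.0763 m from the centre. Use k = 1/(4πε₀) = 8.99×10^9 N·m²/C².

|E| ≈ 1.81e5 N/C

Take a concentric spherical Gaussian surface of radius r = 0.0763 m (within the shell material, 0.035 m < r < 0.0904 m).
Enclosed charge is the volume from a to r: Q_enc = (4π/3)ρ(r³ − a³) = 1.175e-7 C.
By Gauss's law, ∮E·dA = E·4πr² = Q_enc/ε₀.
E = k|Q_enc|/r² = (8.99×10^9)(1.175e-7)/(0.0763)² = 1.81×10^5 N/C.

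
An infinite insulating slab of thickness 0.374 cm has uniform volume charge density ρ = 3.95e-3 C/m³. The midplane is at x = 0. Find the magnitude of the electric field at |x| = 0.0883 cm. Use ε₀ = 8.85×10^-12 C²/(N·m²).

By symmetry E is perpendicular to the slab. A Gaussian pillbox from −0.0883 cm to +0.0883 cm (face area A) lies entirely within the slab.
Q_enc = ρ·(2x)·A and flux = 2EA, so 2EA = 2ρxA/ε₀ ⇒ E = |ρ|x/ε₀.
E = (3.95e-3)(0.000883)/(8.85×10^-12) = 3.94×10^5 N/C.

3.94×10^5 N/C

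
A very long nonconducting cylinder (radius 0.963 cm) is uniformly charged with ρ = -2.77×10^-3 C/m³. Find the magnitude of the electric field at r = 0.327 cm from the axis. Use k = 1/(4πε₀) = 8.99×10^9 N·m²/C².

|E| ≈ 5.12e5 V/m

Take a coaxial cylindrical Gaussian surface of radius r = 0.327 cm and length L (r < R).
Enclosed charge per unit length: λ_enc = ρ·πr² = (-2.77e-3)π(0.00327)² = -9.305×10^-8 C/m.
Applying ∮E·dA = Q_enc/ε₀ with the end caps contributing no flux:
E = 2k|λ_enc|/r = 2(8.99×10^9)(9.305×10^-8)/(0.00327) = 5.12×10^5 N/C.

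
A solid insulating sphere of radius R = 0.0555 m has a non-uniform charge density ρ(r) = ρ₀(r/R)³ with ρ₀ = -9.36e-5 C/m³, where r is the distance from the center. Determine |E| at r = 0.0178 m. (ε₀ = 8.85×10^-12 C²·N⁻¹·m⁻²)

Use a concentric Gaussian sphere at r = 0.0178 m (r < R).
Integrate the density: Q_enc = 4π ∫₀^r ρ₀(r'/R)^3 r'² dr' = 4πρ₀ r^6/(6·R³) = -3.647×10^-11 C.
Since E is radial and uniform over the Gaussian sphere, Φ = E·4πr² = Q_enc/ε₀.
E = |Q_enc|/(4πε₀r²) = (3.647×10^-11)/(4π·8.85×10^-12·(0.0178)²) = 1.04×10^3 N/C.

|E| = 1.04×10^3 N/C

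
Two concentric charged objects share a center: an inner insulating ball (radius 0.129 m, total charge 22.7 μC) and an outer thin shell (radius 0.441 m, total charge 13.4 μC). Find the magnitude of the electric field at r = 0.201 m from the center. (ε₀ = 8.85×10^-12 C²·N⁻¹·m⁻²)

Take a concentric spherical Gaussian surface of radius r = 0.201 m (between the bodies, 0.129 m < r < 0.441 m).
Only the inner charge is enclosed; the outer shell contributes nothing inside itself. Q_enc = 22.7 μC = 2.27e-5 C.
Since E is radial and uniform over the Gaussian sphere, Φ = E·4πr² = Q_enc/ε₀.
E = |Q_enc|/(4πε₀r²) = (2.27e-5)/(4π·8.85×10^-12·(0.201)²) = 5.05e6 N/C.

E ≈ 5.05×10^6 N/C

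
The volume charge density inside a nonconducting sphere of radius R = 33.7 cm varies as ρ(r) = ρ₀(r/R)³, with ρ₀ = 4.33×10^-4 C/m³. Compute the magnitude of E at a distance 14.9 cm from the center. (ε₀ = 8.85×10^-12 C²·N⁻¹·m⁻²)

E = 1.05×10^5 N/C

By spherical symmetry E is radial; choose a Gaussian sphere of radius r = 14.9 cm (r < R).
Q_enc = ∫₀^r ρ(r')·4πr'² dr' = (4πρ₀/R³) ∫₀^r r'^5 dr' = 4πρ₀ r^6/(6·R³) = 2.593e-7 C.
Applying ∮E·dA = Q_enc/ε₀ with Φ = E(4πr²):
E = |Q_enc|/(4πε₀r²) = (2.593e-7)/(4π·8.85×10^-12·(0.149)²) = 1.05×10^5 N/C.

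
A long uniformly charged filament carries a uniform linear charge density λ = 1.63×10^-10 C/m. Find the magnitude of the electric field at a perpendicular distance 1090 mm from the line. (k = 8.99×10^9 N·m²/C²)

Coaxial Gaussian cylinder, radius r = 1090 mm, length L.
Q_enc = λL, so λ_enc = 1.63×10^-10 C/m.
By Gauss's law (flux through the curved wall only), E·2πrL = λ_enc L/ε₀.
E = 2k|λ_enc|/r = 2(8.99×10^9)(1.63e-10)/(1.09) = 2.69 N/C.

|E| = 2.69 V/m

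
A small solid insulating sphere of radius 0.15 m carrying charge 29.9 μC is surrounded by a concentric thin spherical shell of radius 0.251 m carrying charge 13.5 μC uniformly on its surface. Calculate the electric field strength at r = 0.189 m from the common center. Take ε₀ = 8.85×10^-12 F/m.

|E| ≈ 7.53e6 N/C

By spherical symmetry E is radial; choose a Gaussian sphere of radius r = 0.189 m (between the bodies, 0.15 m < r < 0.251 m).
Only the inner charge is enclosed; the outer shell contributes nothing inside itself. Q_enc = 29.9 μC = 2.99×10^-5 C.
Gauss's law: E·4πr² = Q_enc/ε₀.
E = |Q_enc|/(4πε₀r²) = (2.99e-5)/(4π·8.85×10^-12·(0.189)²) = 7.53e6 N/C.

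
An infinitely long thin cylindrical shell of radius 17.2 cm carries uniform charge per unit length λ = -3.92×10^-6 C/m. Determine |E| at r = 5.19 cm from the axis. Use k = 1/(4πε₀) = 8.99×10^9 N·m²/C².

E = 0 (no enclosed charge)

By cylindrical symmetry E is radial; use a coaxial Gaussian cylinder of radius 5.19 cm and length L (r < 17.2 cm, inside the shell).
All the surface charge lies outside this cylinder: Q_enc = 0, hence E = 0.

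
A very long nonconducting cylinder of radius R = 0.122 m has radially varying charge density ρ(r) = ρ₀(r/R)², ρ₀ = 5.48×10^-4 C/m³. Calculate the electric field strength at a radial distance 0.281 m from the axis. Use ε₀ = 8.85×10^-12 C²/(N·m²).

Choose a coaxial cylinder of radius r = 0.281 m (arbitrary length L) as the Gaussian surface (r > R, full charge per length enclosed).
λ_enc = 2π ∫₀^R ρ₀(r'/R)^2 r' dr' = 2πρ₀R²/4 = 1.281e-5 C/m.
Applying ∮E·dA = Q_enc/ε₀ with the end caps contributing no flux:
E = |λ_enc|/(2πε₀r) = (1.281×10^-5)/(2π·8.85×10^-12·0.281) = 8.20×10^5 N/C.

8.20×10^5 V/m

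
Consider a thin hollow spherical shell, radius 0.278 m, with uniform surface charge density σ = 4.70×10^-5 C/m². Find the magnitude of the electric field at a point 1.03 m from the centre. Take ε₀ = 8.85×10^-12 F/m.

Symmetry ⇒ E = E(r) r̂. Gaussian sphere of radius r = 1.03 m (r > 0.278 m).
The entire shell is enclosed: Q_enc = σ·4πR² = (4.70e-5)·4π·(0.278)² = 4.565×10^-5 C.
Since E is radial and uniform over the Gaussian sphere, Φ = E·4πr² = Q_enc/ε₀.
E = |Q_enc|/(4πε₀r²) = (4.565×10^-5)/(4π·8.85×10^-12·(1.03)²) = 3.87e5 N/C.

E = 3.87e5 N/C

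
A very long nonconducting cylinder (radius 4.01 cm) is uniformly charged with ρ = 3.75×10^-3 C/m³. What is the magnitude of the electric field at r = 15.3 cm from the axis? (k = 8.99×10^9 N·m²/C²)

Coaxial Gaussian cylinder, radius r = 15.3 cm, length L (r > 4.01 cm, full cross-section enclosed).
λ_enc = ρ·πR² = (3.75×10^-3)π(0.0401)² = 1.894×10^-5 C/m.
Applying ∮E·dA = Q_enc/ε₀ with the end caps contributing no flux:
E = 2k|λ_enc|/r = 2(8.99×10^9)(1.894×10^-5)/(0.153) = 2.23×10^6 N/C.

|E| = 2.23×10^6 N/C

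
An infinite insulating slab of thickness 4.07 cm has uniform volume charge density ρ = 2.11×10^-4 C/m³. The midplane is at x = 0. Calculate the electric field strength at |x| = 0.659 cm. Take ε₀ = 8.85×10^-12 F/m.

By symmetry E is perpendicular to the slab. A Gaussian pillbox from −0.659 cm to +0.659 cm (face area A) lies entirely within the slab.
Q_enc = ρ·(2x)·A and flux = 2EA, so 2EA = 2ρxA/ε₀ ⇒ E = |ρ|x/ε₀.
E = (2.11×10^-4)(0.00659)/(8.85×10^-12) = 1.57×10^5 N/C.

1.57×10^5 N/C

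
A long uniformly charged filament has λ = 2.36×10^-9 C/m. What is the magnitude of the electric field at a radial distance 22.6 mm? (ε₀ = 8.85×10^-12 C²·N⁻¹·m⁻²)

By cylindrical symmetry E is radial; use a coaxial Gaussian cylinder of radius 22.6 mm and length L.
Q_enc = λL, so λ_enc = 2.36×10^-9 C/m.
Gauss's law: E·2πrL = λ_enc L/ε₀.
E = |λ_enc|/(2πε₀r) = (2.36e-9)/(2π·8.85×10^-12·0.0226) = 1.88×10^3 N/C.

1.88e3 N/C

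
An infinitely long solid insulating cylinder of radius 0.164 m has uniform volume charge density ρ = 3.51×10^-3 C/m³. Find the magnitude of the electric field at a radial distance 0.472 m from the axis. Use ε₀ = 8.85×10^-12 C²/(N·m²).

Take a coaxial cylindrical Gaussian surface of radius r = 0.472 m and length L (r > 0.164 m, full cross-section enclosed).
λ_enc = ρ·πR² = (3.51×10^-3)π(0.164)² = 2.966×10^-4 C/m.
By Gauss's law (flux through the curved wall only), E·2πrL = λ_enc L/ε₀.
E = |λ_enc|/(2πε₀r) = (2.966×10^-4)/(2π·8.85×10^-12·0.472) = 1.13×10^7 N/C.

E ≈ 1.13e7 V/m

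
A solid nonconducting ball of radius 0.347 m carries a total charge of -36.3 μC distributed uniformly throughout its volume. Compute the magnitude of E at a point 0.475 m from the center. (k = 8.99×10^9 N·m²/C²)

1.45×10^6 N/C

Take a concentric spherical Gaussian surface of radius r = 0.475 m (r > R, so the entire charge is enclosed).
Q_enc = -36.3 μC = -3.63e-5 C.
Gauss's law: E·4πr² = Q_enc/ε₀.
E = k|Q_enc|/r² = (8.99×10^9)(3.63×10^-5)/(0.475)² = 1.45×10^6 N/C.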